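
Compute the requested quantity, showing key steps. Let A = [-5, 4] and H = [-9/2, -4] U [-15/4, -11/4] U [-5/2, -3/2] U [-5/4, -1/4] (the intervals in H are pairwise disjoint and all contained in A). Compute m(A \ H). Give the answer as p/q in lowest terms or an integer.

The ambient interval has length m(A) = 4 - (-5) = 9.
Since the holes are disjoint and sit inside A, by finite additivity
  m(H) = sum_i (b_i - a_i), and m(A \ H) = m(A) - m(H).
Computing the hole measures:
  m(H_1) = -4 - (-9/2) = 1/2.
  m(H_2) = -11/4 - (-15/4) = 1.
  m(H_3) = -3/2 - (-5/2) = 1.
  m(H_4) = -1/4 - (-5/4) = 1.
Summed: m(H) = 1/2 + 1 + 1 + 1 = 7/2.
So m(A \ H) = 9 - 7/2 = 11/2.

11/2


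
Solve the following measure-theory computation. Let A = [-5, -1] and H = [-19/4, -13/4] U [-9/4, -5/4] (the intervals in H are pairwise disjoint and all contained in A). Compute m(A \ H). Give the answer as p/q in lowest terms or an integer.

The ambient interval has length m(A) = -1 - (-5) = 4.
Since the holes are disjoint and sit inside A, by finite additivity
  m(H) = sum_i (b_i - a_i), and m(A \ H) = m(A) - m(H).
Computing the hole measures:
  m(H_1) = -13/4 - (-19/4) = 3/2.
  m(H_2) = -5/4 - (-9/4) = 1.
Summed: m(H) = 3/2 + 1 = 5/2.
So m(A \ H) = 4 - 5/2 = 3/2.

3/2


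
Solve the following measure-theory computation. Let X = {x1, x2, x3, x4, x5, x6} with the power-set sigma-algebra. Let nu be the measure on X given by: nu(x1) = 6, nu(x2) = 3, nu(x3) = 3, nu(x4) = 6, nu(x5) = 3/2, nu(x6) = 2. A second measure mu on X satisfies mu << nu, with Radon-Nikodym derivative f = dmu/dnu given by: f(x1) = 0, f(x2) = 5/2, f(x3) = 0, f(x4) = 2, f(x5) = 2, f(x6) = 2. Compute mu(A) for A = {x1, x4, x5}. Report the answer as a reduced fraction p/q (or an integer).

By the defining property of the Radon-Nikodym derivative, for every measurable set A,
  mu(A) = integral_A f dnu.
Since nu is a discrete measure concentrated on the atoms of X, the integral over A reduces to the sum
  mu(A) = sum_{x in A} f(x) * nu({x}).
Computing each term:
  x1: f(x1) * nu(x1) = 0 * 6 = 0.
  x4: f(x4) * nu(x4) = 2 * 6 = 12.
  x5: f(x5) * nu(x5) = 2 * 3/2 = 3.
Summing: mu(A) = 0 + 12 + 3 = 15.

15


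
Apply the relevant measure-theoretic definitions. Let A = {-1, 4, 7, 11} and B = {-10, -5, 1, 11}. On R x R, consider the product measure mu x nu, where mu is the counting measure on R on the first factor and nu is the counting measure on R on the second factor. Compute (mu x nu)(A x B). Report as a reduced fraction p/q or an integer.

For a measurable rectangle A x B, the product measure satisfies
  (mu x nu)(A x B) = mu(A) * nu(B).
  mu(A) = 4.
  nu(B) = 4.
  (mu x nu)(A x B) = 4 * 4 = 16.

16


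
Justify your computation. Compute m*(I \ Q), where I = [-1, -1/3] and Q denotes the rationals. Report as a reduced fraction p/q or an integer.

The interval I = [-1, -1/3] has m(I) = -1/3 - (-1) = 2/3 (endpoints are measure-zero, so open/closed/half-open agree). Write I = (I cap Q) u (I \ Q). The rationals in I are countable, so m*(I cap Q) = 0 (cover each rational by intervals whose total length is arbitrarily small). By countable subadditivity m*(I) <= m*(I cap Q) + m*(I \ Q), hence m*(I \ Q) >= m(I) = 2/3. The reverse inequality m*(I \ Q) <= m*(I) = 2/3 is trivial since (I \ Q) is a subset of I. Therefore m*(I \ Q) = 2/3.

2/3


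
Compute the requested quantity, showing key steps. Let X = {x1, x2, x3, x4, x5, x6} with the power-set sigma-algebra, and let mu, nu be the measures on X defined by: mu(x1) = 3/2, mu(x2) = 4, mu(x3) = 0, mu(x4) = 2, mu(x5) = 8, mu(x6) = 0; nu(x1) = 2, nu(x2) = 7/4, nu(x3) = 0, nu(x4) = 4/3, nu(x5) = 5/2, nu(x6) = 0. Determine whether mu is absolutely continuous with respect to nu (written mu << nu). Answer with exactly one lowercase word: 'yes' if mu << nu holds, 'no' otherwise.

mu << nu means: every nu-null measurable set is also mu-null; equivalently, for every atom x, if nu({x}) = 0 then mu({x}) = 0.
Checking each atom:
  x1: nu = 2 > 0 -> no constraint.
  x2: nu = 7/4 > 0 -> no constraint.
  x3: nu = 0, mu = 0 -> consistent with mu << nu.
  x4: nu = 4/3 > 0 -> no constraint.
  x5: nu = 5/2 > 0 -> no constraint.
  x6: nu = 0, mu = 0 -> consistent with mu << nu.
No atom violates the condition. Therefore mu << nu.

yes


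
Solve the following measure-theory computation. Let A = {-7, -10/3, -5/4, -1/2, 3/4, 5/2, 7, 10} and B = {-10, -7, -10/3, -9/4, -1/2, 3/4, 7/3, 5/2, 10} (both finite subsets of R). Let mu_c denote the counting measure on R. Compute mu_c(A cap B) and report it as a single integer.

Counting measure on a finite set equals cardinality. mu_c(A cap B) = |A cap B| (elements appearing in both).
Enumerating the elements of A that also lie in B gives 6 element(s).
So mu_c(A cap B) = 6.

6


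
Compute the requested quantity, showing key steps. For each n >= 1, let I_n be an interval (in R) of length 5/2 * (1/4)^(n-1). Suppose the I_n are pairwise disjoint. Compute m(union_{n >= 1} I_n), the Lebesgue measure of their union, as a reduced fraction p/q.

By countable additivity of the Lebesgue measure on pairwise disjoint measurable sets,
  m(union_{n >= 1} I_n) = sum_{n >= 1} m(I_n) = sum_{n >= 1} a * r^(n-1),
  with a = 5/2 and r = 1/4.
Since 0 < r = 1/4 < 1, the geometric series converges:
  sum_{n >= 1} a * r^(n-1) = a / (1 - r).
  = 5/2 / (1 - 1/4)
  = 5/2 / (3/4)
  = 10/3.

10/3


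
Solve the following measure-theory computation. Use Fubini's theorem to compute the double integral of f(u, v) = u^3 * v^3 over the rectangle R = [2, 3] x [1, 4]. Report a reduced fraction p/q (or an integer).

f(u, v) is a tensor product of a function of u and a function of v, and both factors are bounded continuous (hence Lebesgue integrable) on the rectangle, so Fubini's theorem applies:
  integral_R f d(m x m) = (integral_a1^b1 u^3 du) * (integral_a2^b2 v^3 dv).
Inner integral in u: integral_{2}^{3} u^3 du = (3^4 - 2^4)/4
  = 65/4.
Inner integral in v: integral_{1}^{4} v^3 dv = (4^4 - 1^4)/4
  = 255/4.
Product: (65/4) * (255/4) = 16575/16.

16575/16


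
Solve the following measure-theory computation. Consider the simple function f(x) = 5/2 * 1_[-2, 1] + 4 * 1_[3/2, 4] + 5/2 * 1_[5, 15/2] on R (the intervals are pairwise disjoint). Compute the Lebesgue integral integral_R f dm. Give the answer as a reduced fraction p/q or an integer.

For a simple function f = sum_i c_i * 1_{A_i} with disjoint A_i,
  integral f dm = sum_i c_i * m(A_i).
Lengths of the A_i:
  m(A_1) = 1 - (-2) = 3.
  m(A_2) = 4 - 3/2 = 5/2.
  m(A_3) = 15/2 - 5 = 5/2.
Contributions c_i * m(A_i):
  (5/2) * (3) = 15/2.
  (4) * (5/2) = 10.
  (5/2) * (5/2) = 25/4.
Total: 15/2 + 10 + 25/4 = 95/4.

95/4


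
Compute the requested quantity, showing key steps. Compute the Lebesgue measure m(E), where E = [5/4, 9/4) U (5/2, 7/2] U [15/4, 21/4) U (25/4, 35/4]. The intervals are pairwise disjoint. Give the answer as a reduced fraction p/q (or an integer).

For pairwise disjoint intervals, m(union_i I_i) = sum_i m(I_i),
and m is invariant under swapping open/closed endpoints (single points have measure 0).
So m(E) = sum_i (b_i - a_i).
  I_1 has length 9/4 - 5/4 = 1.
  I_2 has length 7/2 - 5/2 = 1.
  I_3 has length 21/4 - 15/4 = 3/2.
  I_4 has length 35/4 - 25/4 = 5/2.
Summing:
  m(E) = 1 + 1 + 3/2 + 5/2 = 6.

6


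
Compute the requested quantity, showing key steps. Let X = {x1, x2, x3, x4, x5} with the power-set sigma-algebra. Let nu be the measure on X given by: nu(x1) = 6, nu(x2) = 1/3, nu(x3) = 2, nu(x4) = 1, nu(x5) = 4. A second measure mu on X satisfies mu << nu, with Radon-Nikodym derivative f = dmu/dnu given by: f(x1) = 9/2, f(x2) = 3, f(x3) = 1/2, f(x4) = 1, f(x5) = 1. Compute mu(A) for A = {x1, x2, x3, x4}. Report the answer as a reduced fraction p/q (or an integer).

By the defining property of the Radon-Nikodym derivative, for every measurable set A,
  mu(A) = integral_A f dnu.
Since nu is a discrete measure concentrated on the atoms of X, the integral over A reduces to the sum
  mu(A) = sum_{x in A} f(x) * nu({x}).
Computing each term:
  x1: f(x1) * nu(x1) = 9/2 * 6 = 27.
  x2: f(x2) * nu(x2) = 3 * 1/3 = 1.
  x3: f(x3) * nu(x3) = 1/2 * 2 = 1.
  x4: f(x4) * nu(x4) = 1 * 1 = 1.
Summing: mu(A) = 27 + 1 + 1 + 1 = 30.

30


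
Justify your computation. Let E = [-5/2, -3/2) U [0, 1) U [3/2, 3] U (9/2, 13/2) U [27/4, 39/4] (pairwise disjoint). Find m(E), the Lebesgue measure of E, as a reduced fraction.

For pairwise disjoint intervals, m(union_i I_i) = sum_i m(I_i),
and m is invariant under swapping open/closed endpoints (single points have measure 0).
So m(E) = sum_i (b_i - a_i).
  I_1 has length -3/2 - (-5/2) = 1.
  I_2 has length 1 - 0 = 1.
  I_3 has length 3 - 3/2 = 3/2.
  I_4 has length 13/2 - 9/2 = 2.
  I_5 has length 39/4 - 27/4 = 3.
Summing:
  m(E) = 1 + 1 + 3/2 + 2 + 3 = 17/2.

17/2


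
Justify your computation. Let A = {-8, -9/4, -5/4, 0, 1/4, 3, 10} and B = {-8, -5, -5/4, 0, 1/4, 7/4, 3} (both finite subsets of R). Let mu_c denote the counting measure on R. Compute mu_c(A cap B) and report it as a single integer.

Counting measure on a finite set equals cardinality. mu_c(A cap B) = |A cap B| (elements appearing in both).
Enumerating the elements of A that also lie in B gives 5 element(s).
So mu_c(A cap B) = 5.

5


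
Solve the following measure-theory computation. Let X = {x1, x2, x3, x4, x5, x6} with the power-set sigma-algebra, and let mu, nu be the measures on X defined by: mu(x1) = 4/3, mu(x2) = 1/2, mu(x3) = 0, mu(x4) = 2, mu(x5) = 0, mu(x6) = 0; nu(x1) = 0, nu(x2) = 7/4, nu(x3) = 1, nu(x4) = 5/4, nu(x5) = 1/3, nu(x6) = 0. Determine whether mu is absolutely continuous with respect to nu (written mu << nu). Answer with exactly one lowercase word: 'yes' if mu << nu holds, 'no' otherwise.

mu << nu means: every nu-null measurable set is also mu-null; equivalently, for every atom x, if nu({x}) = 0 then mu({x}) = 0.
Checking each atom:
  x1: nu = 0, mu = 4/3 > 0 -> violates mu << nu.
  x2: nu = 7/4 > 0 -> no constraint.
  x3: nu = 1 > 0 -> no constraint.
  x4: nu = 5/4 > 0 -> no constraint.
  x5: nu = 1/3 > 0 -> no constraint.
  x6: nu = 0, mu = 0 -> consistent with mu << nu.
The atom(s) x1 violate the condition (nu = 0 but mu > 0). Therefore mu is NOT absolutely continuous w.r.t. nu.

no


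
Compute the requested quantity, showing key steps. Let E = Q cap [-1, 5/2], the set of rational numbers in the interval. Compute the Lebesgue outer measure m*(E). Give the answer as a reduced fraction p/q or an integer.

E = Q cap [-1, 5/2] is a subset of Q, which is countable. Enumerate Q = {q_1, q_2, ...}; for any eps > 0, cover q_k by the open interval (q_k - eps/2^(k+1), q_k + eps/2^(k+1)), of length eps/2^k. The total cover length is sum_{k>=1} eps/2^k = eps. Hence m*(E) <= m*(Q) <= eps for every eps > 0, and since outer measure is non-negative, m*(E) = 0.

0


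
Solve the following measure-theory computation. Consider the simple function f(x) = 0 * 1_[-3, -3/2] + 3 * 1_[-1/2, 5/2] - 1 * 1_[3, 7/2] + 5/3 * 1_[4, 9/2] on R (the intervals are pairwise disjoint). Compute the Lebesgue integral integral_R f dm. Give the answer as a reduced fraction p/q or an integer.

For a simple function f = sum_i c_i * 1_{A_i} with disjoint A_i,
  integral f dm = sum_i c_i * m(A_i).
Lengths of the A_i:
  m(A_1) = -3/2 - (-3) = 3/2.
  m(A_2) = 5/2 - (-1/2) = 3.
  m(A_3) = 7/2 - 3 = 1/2.
  m(A_4) = 9/2 - 4 = 1/2.
Contributions c_i * m(A_i):
  (0) * (3/2) = 0.
  (3) * (3) = 9.
  (-1) * (1/2) = -1/2.
  (5/3) * (1/2) = 5/6.
Total: 0 + 9 - 1/2 + 5/6 = 28/3.

28/3


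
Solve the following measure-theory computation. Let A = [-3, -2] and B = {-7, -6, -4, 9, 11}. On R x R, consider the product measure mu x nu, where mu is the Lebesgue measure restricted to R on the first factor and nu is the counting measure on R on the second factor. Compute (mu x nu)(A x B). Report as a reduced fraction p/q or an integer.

For a measurable rectangle A x B, the product measure satisfies
  (mu x nu)(A x B) = mu(A) * nu(B).
  mu(A) = 1.
  nu(B) = 5.
  (mu x nu)(A x B) = 1 * 5 = 5.

5


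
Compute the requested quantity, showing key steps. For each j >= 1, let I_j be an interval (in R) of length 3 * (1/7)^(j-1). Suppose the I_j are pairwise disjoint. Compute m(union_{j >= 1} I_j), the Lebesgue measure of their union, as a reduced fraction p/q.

By countable additivity of the Lebesgue measure on pairwise disjoint measurable sets,
  m(union_{j >= 1} I_j) = sum_{j >= 1} m(I_j) = sum_{j >= 1} a * r^(j-1),
  with a = 3 and r = 1/7.
Since 0 < r = 1/7 < 1, the geometric series converges:
  sum_{j >= 1} a * r^(j-1) = a / (1 - r).
  = 3 / (1 - 1/7)
  = 3 / (6/7)
  = 7/2.

7/2


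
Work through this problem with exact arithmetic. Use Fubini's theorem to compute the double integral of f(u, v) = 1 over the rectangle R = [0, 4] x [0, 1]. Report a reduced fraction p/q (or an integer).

f(u, v) is a tensor product of a function of u and a function of v, and both factors are bounded continuous (hence Lebesgue integrable) on the rectangle, so Fubini's theorem applies:
  integral_R f d(m x m) = (integral_a1^b1 1 du) * (integral_a2^b2 1 dv).
Inner integral in u: integral_{0}^{4} 1 du = (4^1 - 0^1)/1
  = 4.
Inner integral in v: integral_{0}^{1} 1 dv = (1^1 - 0^1)/1
  = 1.
Product: (4) * (1) = 4.

4


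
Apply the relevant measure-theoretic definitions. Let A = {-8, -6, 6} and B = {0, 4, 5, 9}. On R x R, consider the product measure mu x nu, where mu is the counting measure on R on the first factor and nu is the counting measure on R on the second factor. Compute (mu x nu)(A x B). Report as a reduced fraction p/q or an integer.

For a measurable rectangle A x B, the product measure satisfies
  (mu x nu)(A x B) = mu(A) * nu(B).
  mu(A) = 3.
  nu(B) = 4.
  (mu x nu)(A x B) = 3 * 4 = 12.

12


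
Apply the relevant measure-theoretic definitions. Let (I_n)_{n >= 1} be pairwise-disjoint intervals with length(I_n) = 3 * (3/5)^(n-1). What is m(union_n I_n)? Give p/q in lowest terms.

By countable additivity of the Lebesgue measure on pairwise disjoint measurable sets,
  m(union_{n >= 1} I_n) = sum_{n >= 1} m(I_n) = sum_{n >= 1} a * r^(n-1),
  with a = 3 and r = 3/5.
Since 0 < r = 3/5 < 1, the geometric series converges:
  sum_{n >= 1} a * r^(n-1) = a / (1 - r).
  = 3 / (1 - 3/5)
  = 3 / (2/5)
  = 15/2.

15/2


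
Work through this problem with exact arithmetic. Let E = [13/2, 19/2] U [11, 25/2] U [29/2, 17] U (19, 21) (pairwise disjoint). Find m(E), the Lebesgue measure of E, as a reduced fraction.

For pairwise disjoint intervals, m(union_i I_i) = sum_i m(I_i),
and m is invariant under swapping open/closed endpoints (single points have measure 0).
So m(E) = sum_i (b_i - a_i).
  I_1 has length 19/2 - 13/2 = 3.
  I_2 has length 25/2 - 11 = 3/2.
  I_3 has length 17 - 29/2 = 5/2.
  I_4 has length 21 - 19 = 2.
Summing:
  m(E) = 3 + 3/2 + 5/2 + 2 = 9.

9


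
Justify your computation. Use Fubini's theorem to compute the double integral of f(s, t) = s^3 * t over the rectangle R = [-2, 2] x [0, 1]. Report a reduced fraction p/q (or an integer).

f(s, t) is a tensor product of a function of s and a function of t, and both factors are bounded continuous (hence Lebesgue integrable) on the rectangle, so Fubini's theorem applies:
  integral_R f d(m x m) = (integral_a1^b1 s^3 ds) * (integral_a2^b2 t dt).
Inner integral in s: integral_{-2}^{2} s^3 ds = (2^4 - (-2)^4)/4
  = 0.
Inner integral in t: integral_{0}^{1} t dt = (1^2 - 0^2)/2
  = 1/2.
Product: (0) * (1/2) = 0.

0


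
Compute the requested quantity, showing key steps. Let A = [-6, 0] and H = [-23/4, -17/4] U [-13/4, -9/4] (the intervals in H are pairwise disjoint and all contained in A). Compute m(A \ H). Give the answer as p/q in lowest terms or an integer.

The ambient interval has length m(A) = 0 - (-6) = 6.
Since the holes are disjoint and sit inside A, by finite additivity
  m(H) = sum_i (b_i - a_i), and m(A \ H) = m(A) - m(H).
Computing the hole measures:
  m(H_1) = -17/4 - (-23/4) = 3/2.
  m(H_2) = -9/4 - (-13/4) = 1.
Summed: m(H) = 3/2 + 1 = 5/2.
So m(A \ H) = 6 - 5/2 = 7/2.

7/2


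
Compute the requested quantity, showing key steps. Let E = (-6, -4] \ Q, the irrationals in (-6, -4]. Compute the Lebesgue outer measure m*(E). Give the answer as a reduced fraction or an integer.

The interval I = (-6, -4] has m(I) = -4 - (-6) = 2 (endpoints are measure-zero, so open/closed/half-open agree). Write I = (I cap Q) u (I \ Q). The rationals in I are countable, so m*(I cap Q) = 0 (cover each rational by intervals whose total length is arbitrarily small). By countable subadditivity m*(I) <= m*(I cap Q) + m*(I \ Q), hence m*(I \ Q) >= m(I) = 2. The reverse inequality m*(I \ Q) <= m*(I) = 2 is trivial since (I \ Q) is a subset of I. Therefore m*(I \ Q) = 2.

2


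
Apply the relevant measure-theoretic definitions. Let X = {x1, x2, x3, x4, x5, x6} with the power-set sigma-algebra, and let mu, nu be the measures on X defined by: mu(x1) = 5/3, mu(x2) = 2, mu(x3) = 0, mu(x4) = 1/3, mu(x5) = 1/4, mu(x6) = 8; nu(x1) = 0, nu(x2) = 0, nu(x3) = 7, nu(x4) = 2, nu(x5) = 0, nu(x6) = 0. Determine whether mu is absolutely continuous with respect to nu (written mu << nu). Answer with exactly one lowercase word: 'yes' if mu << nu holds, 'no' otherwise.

mu << nu means: every nu-null measurable set is also mu-null; equivalently, for every atom x, if nu({x}) = 0 then mu({x}) = 0.
Checking each atom:
  x1: nu = 0, mu = 5/3 > 0 -> violates mu << nu.
  x2: nu = 0, mu = 2 > 0 -> violates mu << nu.
  x3: nu = 7 > 0 -> no constraint.
  x4: nu = 2 > 0 -> no constraint.
  x5: nu = 0, mu = 1/4 > 0 -> violates mu << nu.
  x6: nu = 0, mu = 8 > 0 -> violates mu << nu.
The atom(s) x1, x2, x5, x6 violate the condition (nu = 0 but mu > 0). Therefore mu is NOT absolutely continuous w.r.t. nu.

no


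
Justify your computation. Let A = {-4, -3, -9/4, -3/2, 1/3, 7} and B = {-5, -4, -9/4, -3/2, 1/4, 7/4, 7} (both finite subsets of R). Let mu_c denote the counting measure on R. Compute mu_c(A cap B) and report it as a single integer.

Counting measure on a finite set equals cardinality. mu_c(A cap B) = |A cap B| (elements appearing in both).
Enumerating the elements of A that also lie in B gives 4 element(s).
So mu_c(A cap B) = 4.

4


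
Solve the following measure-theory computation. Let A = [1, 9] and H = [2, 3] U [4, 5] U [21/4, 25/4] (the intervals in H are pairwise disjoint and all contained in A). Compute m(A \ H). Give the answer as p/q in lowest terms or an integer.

The ambient interval has length m(A) = 9 - 1 = 8.
Since the holes are disjoint and sit inside A, by finite additivity
  m(H) = sum_i (b_i - a_i), and m(A \ H) = m(A) - m(H).
Computing the hole measures:
  m(H_1) = 3 - 2 = 1.
  m(H_2) = 5 - 4 = 1.
  m(H_3) = 25/4 - 21/4 = 1.
Summed: m(H) = 1 + 1 + 1 = 3.
So m(A \ H) = 8 - 3 = 5.

5


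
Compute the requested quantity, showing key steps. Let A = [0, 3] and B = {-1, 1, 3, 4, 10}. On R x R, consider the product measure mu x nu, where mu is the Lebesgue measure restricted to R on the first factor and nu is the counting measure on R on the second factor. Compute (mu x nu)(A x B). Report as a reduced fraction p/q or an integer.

For a measurable rectangle A x B, the product measure satisfies
  (mu x nu)(A x B) = mu(A) * nu(B).
  mu(A) = 3.
  nu(B) = 5.
  (mu x nu)(A x B) = 3 * 5 = 15.

15


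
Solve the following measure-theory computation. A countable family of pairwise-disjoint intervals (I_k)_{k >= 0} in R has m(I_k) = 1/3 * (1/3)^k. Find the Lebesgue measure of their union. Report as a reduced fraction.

By countable additivity of the Lebesgue measure on pairwise disjoint measurable sets,
  m(union_{k >= 0} I_k) = sum_{k >= 0} m(I_k) = sum_{k >= 0} a * r^k,
  with a = 1/3 and r = 1/3.
Since 0 < r = 1/3 < 1, the geometric series converges:
  sum_{k >= 0} a * r^k = a / (1 - r).
  = 1/3 / (1 - 1/3)
  = 1/3 / (2/3)
  = 1/2.

1/2


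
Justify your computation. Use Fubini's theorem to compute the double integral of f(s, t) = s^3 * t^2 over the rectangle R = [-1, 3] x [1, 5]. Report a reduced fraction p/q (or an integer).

f(s, t) is a tensor product of a function of s and a function of t, and both factors are bounded continuous (hence Lebesgue integrable) on the rectangle, so Fubini's theorem applies:
  integral_R f d(m x m) = (integral_a1^b1 s^3 ds) * (integral_a2^b2 t^2 dt).
Inner integral in s: integral_{-1}^{3} s^3 ds = (3^4 - (-1)^4)/4
  = 20.
Inner integral in t: integral_{1}^{5} t^2 dt = (5^3 - 1^3)/3
  = 124/3.
Product: (20) * (124/3) = 2480/3.

2480/3


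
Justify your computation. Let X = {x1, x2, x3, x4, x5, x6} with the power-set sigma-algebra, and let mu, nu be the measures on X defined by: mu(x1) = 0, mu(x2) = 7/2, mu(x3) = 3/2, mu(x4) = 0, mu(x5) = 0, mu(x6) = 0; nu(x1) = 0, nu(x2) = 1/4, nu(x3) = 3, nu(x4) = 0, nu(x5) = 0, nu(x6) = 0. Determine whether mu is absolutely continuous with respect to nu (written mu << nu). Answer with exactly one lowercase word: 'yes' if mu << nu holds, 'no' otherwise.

mu << nu means: every nu-null measurable set is also mu-null; equivalently, for every atom x, if nu({x}) = 0 then mu({x}) = 0.
Checking each atom:
  x1: nu = 0, mu = 0 -> consistent with mu << nu.
  x2: nu = 1/4 > 0 -> no constraint.
  x3: nu = 3 > 0 -> no constraint.
  x4: nu = 0, mu = 0 -> consistent with mu << nu.
  x5: nu = 0, mu = 0 -> consistent with mu << nu.
  x6: nu = 0, mu = 0 -> consistent with mu << nu.
No atom violates the condition. Therefore mu << nu.

yes


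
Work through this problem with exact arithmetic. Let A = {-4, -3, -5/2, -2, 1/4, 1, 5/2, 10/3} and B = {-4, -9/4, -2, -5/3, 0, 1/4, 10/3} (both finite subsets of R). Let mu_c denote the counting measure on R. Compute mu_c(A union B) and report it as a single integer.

Counting measure on a finite set equals cardinality. By inclusion-exclusion, |A union B| = |A| + |B| - |A cap B|.
|A| = 8, |B| = 7, |A cap B| = 4.
So mu_c(A union B) = 8 + 7 - 4 = 11.

11


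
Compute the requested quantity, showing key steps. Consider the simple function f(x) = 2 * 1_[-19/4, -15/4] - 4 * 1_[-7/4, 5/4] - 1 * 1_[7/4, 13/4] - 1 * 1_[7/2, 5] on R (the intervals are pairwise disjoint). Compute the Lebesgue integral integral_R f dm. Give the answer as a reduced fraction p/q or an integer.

For a simple function f = sum_i c_i * 1_{A_i} with disjoint A_i,
  integral f dm = sum_i c_i * m(A_i).
Lengths of the A_i:
  m(A_1) = -15/4 - (-19/4) = 1.
  m(A_2) = 5/4 - (-7/4) = 3.
  m(A_3) = 13/4 - 7/4 = 3/2.
  m(A_4) = 5 - 7/2 = 3/2.
Contributions c_i * m(A_i):
  (2) * (1) = 2.
  (-4) * (3) = -12.
  (-1) * (3/2) = -3/2.
  (-1) * (3/2) = -3/2.
Total: 2 - 12 - 3/2 - 3/2 = -13.

-13


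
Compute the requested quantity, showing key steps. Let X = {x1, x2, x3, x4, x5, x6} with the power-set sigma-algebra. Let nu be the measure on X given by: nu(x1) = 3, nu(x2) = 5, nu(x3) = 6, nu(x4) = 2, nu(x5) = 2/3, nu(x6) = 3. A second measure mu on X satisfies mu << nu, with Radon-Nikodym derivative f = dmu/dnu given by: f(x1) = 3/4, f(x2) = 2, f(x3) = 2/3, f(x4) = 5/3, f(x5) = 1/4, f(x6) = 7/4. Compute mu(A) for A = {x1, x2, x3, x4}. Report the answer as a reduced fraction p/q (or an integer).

By the defining property of the Radon-Nikodym derivative, for every measurable set A,
  mu(A) = integral_A f dnu.
Since nu is a discrete measure concentrated on the atoms of X, the integral over A reduces to the sum
  mu(A) = sum_{x in A} f(x) * nu({x}).
Computing each term:
  x1: f(x1) * nu(x1) = 3/4 * 3 = 9/4.
  x2: f(x2) * nu(x2) = 2 * 5 = 10.
  x3: f(x3) * nu(x3) = 2/3 * 6 = 4.
  x4: f(x4) * nu(x4) = 5/3 * 2 = 10/3.
Summing: mu(A) = 9/4 + 10 + 4 + 10/3 = 235/12.

235/12


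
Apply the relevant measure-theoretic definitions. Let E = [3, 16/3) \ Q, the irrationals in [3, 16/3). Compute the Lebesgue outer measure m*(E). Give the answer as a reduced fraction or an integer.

The interval I = [3, 16/3) has m(I) = 16/3 - 3 = 7/3 (endpoints are measure-zero, so open/closed/half-open agree). Write I = (I cap Q) u (I \ Q). The rationals in I are countable, so m*(I cap Q) = 0 (cover each rational by intervals whose total length is arbitrarily small). By countable subadditivity m*(I) <= m*(I cap Q) + m*(I \ Q), hence m*(I \ Q) >= m(I) = 7/3. The reverse inequality m*(I \ Q) <= m*(I) = 7/3 is trivial since (I \ Q) is a subset of I. Therefore m*(I \ Q) = 7/3.

7/3


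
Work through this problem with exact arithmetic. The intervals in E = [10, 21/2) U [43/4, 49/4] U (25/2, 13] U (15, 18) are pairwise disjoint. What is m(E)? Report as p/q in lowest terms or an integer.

For pairwise disjoint intervals, m(union_i I_i) = sum_i m(I_i),
and m is invariant under swapping open/closed endpoints (single points have measure 0).
So m(E) = sum_i (b_i - a_i).
  I_1 has length 21/2 - 10 = 1/2.
  I_2 has length 49/4 - 43/4 = 3/2.
  I_3 has length 13 - 25/2 = 1/2.
  I_4 has length 18 - 15 = 3.
Summing:
  m(E) = 1/2 + 3/2 + 1/2 + 3 = 11/2.

11/2


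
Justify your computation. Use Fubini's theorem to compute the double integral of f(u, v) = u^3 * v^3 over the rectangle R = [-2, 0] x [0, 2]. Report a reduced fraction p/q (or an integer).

f(u, v) is a tensor product of a function of u and a function of v, and both factors are bounded continuous (hence Lebesgue integrable) on the rectangle, so Fubini's theorem applies:
  integral_R f d(m x m) = (integral_a1^b1 u^3 du) * (integral_a2^b2 v^3 dv).
Inner integral in u: integral_{-2}^{0} u^3 du = (0^4 - (-2)^4)/4
  = -4.
Inner integral in v: integral_{0}^{2} v^3 dv = (2^4 - 0^4)/4
  = 4.
Product: (-4) * (4) = -16.

-16


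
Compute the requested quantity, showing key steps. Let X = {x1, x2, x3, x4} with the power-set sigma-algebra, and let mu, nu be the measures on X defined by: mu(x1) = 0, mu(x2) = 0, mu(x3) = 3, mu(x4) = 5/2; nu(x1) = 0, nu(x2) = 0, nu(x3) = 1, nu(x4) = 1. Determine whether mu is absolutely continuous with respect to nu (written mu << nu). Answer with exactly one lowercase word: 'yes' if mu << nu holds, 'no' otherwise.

mu << nu means: every nu-null measurable set is also mu-null; equivalently, for every atom x, if nu({x}) = 0 then mu({x}) = 0.
Checking each atom:
  x1: nu = 0, mu = 0 -> consistent with mu << nu.
  x2: nu = 0, mu = 0 -> consistent with mu << nu.
  x3: nu = 1 > 0 -> no constraint.
  x4: nu = 1 > 0 -> no constraint.
No atom violates the condition. Therefore mu << nu.

yes


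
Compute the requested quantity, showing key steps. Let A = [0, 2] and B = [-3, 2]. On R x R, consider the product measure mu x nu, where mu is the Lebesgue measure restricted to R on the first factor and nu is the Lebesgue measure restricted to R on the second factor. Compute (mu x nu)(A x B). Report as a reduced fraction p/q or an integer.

For a measurable rectangle A x B, the product measure satisfies
  (mu x nu)(A x B) = mu(A) * nu(B).
  mu(A) = 2.
  nu(B) = 5.
  (mu x nu)(A x B) = 2 * 5 = 10.

10


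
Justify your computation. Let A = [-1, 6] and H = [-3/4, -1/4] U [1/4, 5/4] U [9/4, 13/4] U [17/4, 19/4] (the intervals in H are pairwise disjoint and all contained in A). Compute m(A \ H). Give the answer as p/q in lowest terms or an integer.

The ambient interval has length m(A) = 6 - (-1) = 7.
Since the holes are disjoint and sit inside A, by finite additivity
  m(H) = sum_i (b_i - a_i), and m(A \ H) = m(A) - m(H).
Computing the hole measures:
  m(H_1) = -1/4 - (-3/4) = 1/2.
  m(H_2) = 5/4 - 1/4 = 1.
  m(H_3) = 13/4 - 9/4 = 1.
  m(H_4) = 19/4 - 17/4 = 1/2.
Summed: m(H) = 1/2 + 1 + 1 + 1/2 = 3.
So m(A \ H) = 7 - 3 = 4.

4


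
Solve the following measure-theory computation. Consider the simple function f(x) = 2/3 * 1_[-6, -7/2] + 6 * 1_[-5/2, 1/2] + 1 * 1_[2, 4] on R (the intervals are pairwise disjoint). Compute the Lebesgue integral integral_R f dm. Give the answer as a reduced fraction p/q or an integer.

For a simple function f = sum_i c_i * 1_{A_i} with disjoint A_i,
  integral f dm = sum_i c_i * m(A_i).
Lengths of the A_i:
  m(A_1) = -7/2 - (-6) = 5/2.
  m(A_2) = 1/2 - (-5/2) = 3.
  m(A_3) = 4 - 2 = 2.
Contributions c_i * m(A_i):
  (2/3) * (5/2) = 5/3.
  (6) * (3) = 18.
  (1) * (2) = 2.
Total: 5/3 + 18 + 2 = 65/3.

65/3


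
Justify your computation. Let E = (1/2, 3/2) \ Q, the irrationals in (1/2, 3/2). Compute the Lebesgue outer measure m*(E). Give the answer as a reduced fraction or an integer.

The interval I = (1/2, 3/2) has m(I) = 3/2 - 1/2 = 1 (endpoints are measure-zero, so open/closed/half-open agree). Write I = (I cap Q) u (I \ Q). The rationals in I are countable, so m*(I cap Q) = 0 (cover each rational by intervals whose total length is arbitrarily small). By countable subadditivity m*(I) <= m*(I cap Q) + m*(I \ Q), hence m*(I \ Q) >= m(I) = 1. The reverse inequality m*(I \ Q) <= m*(I) = 1 is trivial since (I \ Q) is a subset of I. Therefore m*(I \ Q) = 1.

1


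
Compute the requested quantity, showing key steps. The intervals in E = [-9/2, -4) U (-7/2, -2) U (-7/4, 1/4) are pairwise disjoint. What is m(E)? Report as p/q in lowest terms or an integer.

For pairwise disjoint intervals, m(union_i I_i) = sum_i m(I_i),
and m is invariant under swapping open/closed endpoints (single points have measure 0).
So m(E) = sum_i (b_i - a_i).
  I_1 has length -4 - (-9/2) = 1/2.
  I_2 has length -2 - (-7/2) = 3/2.
  I_3 has length 1/4 - (-7/4) = 2.
Summing:
  m(E) = 1/2 + 3/2 + 2 = 4.

4


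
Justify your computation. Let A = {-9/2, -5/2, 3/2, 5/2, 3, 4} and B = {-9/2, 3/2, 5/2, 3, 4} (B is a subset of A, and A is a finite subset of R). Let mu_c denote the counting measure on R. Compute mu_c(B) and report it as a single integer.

Counting measure assigns mu_c(E) = |E| (number of elements) when E is finite.
B has 5 element(s), so mu_c(B) = 5.

5


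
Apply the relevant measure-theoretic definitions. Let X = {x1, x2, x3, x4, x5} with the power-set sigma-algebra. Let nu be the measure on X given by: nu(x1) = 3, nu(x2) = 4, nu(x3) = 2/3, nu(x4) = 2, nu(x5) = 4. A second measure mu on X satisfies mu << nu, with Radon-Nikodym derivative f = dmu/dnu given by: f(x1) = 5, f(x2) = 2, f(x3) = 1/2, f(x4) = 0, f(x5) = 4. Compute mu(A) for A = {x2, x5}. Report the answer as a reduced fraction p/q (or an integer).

By the defining property of the Radon-Nikodym derivative, for every measurable set A,
  mu(A) = integral_A f dnu.
Since nu is a discrete measure concentrated on the atoms of X, the integral over A reduces to the sum
  mu(A) = sum_{x in A} f(x) * nu({x}).
Computing each term:
  x2: f(x2) * nu(x2) = 2 * 4 = 8.
  x5: f(x5) * nu(x5) = 4 * 4 = 16.
Summing: mu(A) = 8 + 16 = 24.

24


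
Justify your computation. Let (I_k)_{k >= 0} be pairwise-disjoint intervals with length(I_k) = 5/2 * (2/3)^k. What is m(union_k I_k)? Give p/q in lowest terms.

By countable additivity of the Lebesgue measure on pairwise disjoint measurable sets,
  m(union_{k >= 0} I_k) = sum_{k >= 0} m(I_k) = sum_{k >= 0} a * r^k,
  with a = 5/2 and r = 2/3.
Since 0 < r = 2/3 < 1, the geometric series converges:
  sum_{k >= 0} a * r^k = a / (1 - r).
  = 5/2 / (1 - 2/3)
  = 5/2 / (1/3)
  = 15/2.

15/2


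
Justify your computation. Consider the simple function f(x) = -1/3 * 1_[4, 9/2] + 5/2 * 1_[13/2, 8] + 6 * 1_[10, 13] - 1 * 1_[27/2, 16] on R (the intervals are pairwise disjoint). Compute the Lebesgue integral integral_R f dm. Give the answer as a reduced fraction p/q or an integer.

For a simple function f = sum_i c_i * 1_{A_i} with disjoint A_i,
  integral f dm = sum_i c_i * m(A_i).
Lengths of the A_i:
  m(A_1) = 9/2 - 4 = 1/2.
  m(A_2) = 8 - 13/2 = 3/2.
  m(A_3) = 13 - 10 = 3.
  m(A_4) = 16 - 27/2 = 5/2.
Contributions c_i * m(A_i):
  (-1/3) * (1/2) = -1/6.
  (5/2) * (3/2) = 15/4.
  (6) * (3) = 18.
  (-1) * (5/2) = -5/2.
Total: -1/6 + 15/4 + 18 - 5/2 = 229/12.

229/12


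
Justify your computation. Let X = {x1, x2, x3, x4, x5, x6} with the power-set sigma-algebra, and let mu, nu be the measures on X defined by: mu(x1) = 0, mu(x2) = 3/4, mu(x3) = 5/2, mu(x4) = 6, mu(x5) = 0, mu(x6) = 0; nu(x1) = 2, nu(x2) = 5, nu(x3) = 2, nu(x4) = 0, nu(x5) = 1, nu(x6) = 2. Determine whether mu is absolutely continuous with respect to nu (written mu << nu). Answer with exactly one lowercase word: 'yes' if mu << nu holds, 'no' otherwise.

mu << nu means: every nu-null measurable set is also mu-null; equivalently, for every atom x, if nu({x}) = 0 then mu({x}) = 0.
Checking each atom:
  x1: nu = 2 > 0 -> no constraint.
  x2: nu = 5 > 0 -> no constraint.
  x3: nu = 2 > 0 -> no constraint.
  x4: nu = 0, mu = 6 > 0 -> violates mu << nu.
  x5: nu = 1 > 0 -> no constraint.
  x6: nu = 2 > 0 -> no constraint.
The atom(s) x4 violate the condition (nu = 0 but mu > 0). Therefore mu is NOT absolutely continuous w.r.t. nu.

no


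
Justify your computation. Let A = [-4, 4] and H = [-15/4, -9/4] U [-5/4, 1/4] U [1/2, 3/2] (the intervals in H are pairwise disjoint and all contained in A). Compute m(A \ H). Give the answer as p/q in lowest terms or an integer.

The ambient interval has length m(A) = 4 - (-4) = 8.
Since the holes are disjoint and sit inside A, by finite additivity
  m(H) = sum_i (b_i - a_i), and m(A \ H) = m(A) - m(H).
Computing the hole measures:
  m(H_1) = -9/4 - (-15/4) = 3/2.
  m(H_2) = 1/4 - (-5/4) = 3/2.
  m(H_3) = 3/2 - 1/2 = 1.
Summed: m(H) = 3/2 + 3/2 + 1 = 4.
So m(A \ H) = 8 - 4 = 4.

4


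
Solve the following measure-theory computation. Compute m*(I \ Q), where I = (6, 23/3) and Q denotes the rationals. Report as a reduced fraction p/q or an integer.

The interval I = (6, 23/3) has m(I) = 23/3 - 6 = 5/3 (endpoints are measure-zero, so open/closed/half-open agree). Write I = (I cap Q) u (I \ Q). The rationals in I are countable, so m*(I cap Q) = 0 (cover each rational by intervals whose total length is arbitrarily small). By countable subadditivity m*(I) <= m*(I cap Q) + m*(I \ Q), hence m*(I \ Q) >= m(I) = 5/3. The reverse inequality m*(I \ Q) <= m*(I) = 5/3 is trivial since (I \ Q) is a subset of I. Therefore m*(I \ Q) = 5/3.

5/3


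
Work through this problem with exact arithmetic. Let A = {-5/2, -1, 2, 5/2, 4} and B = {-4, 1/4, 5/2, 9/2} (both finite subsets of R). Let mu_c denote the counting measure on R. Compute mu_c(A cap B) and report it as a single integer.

Counting measure on a finite set equals cardinality. mu_c(A cap B) = |A cap B| (elements appearing in both).
Enumerating the elements of A that also lie in B gives 1 element(s).
So mu_c(A cap B) = 1.

1


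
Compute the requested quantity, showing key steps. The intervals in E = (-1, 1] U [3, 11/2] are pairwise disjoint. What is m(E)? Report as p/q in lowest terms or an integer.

For pairwise disjoint intervals, m(union_i I_i) = sum_i m(I_i),
and m is invariant under swapping open/closed endpoints (single points have measure 0).
So m(E) = sum_i (b_i - a_i).
  I_1 has length 1 - (-1) = 2.
  I_2 has length 11/2 - 3 = 5/2.
Summing:
  m(E) = 2 + 5/2 = 9/2.

9/2


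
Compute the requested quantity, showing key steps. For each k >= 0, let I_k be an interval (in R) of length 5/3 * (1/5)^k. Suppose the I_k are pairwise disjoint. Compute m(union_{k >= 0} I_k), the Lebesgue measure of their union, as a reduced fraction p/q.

By countable additivity of the Lebesgue measure on pairwise disjoint measurable sets,
  m(union_{k >= 0} I_k) = sum_{k >= 0} m(I_k) = sum_{k >= 0} a * r^k,
  with a = 5/3 and r = 1/5.
Since 0 < r = 1/5 < 1, the geometric series converges:
  sum_{k >= 0} a * r^k = a / (1 - r).
  = 5/3 / (1 - 1/5)
  = 5/3 / (4/5)
  = 25/12.

25/12


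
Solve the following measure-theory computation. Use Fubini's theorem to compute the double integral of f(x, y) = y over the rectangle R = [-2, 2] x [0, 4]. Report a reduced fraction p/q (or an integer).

f(x, y) is a tensor product of a function of x and a function of y, and both factors are bounded continuous (hence Lebesgue integrable) on the rectangle, so Fubini's theorem applies:
  integral_R f d(m x m) = (integral_a1^b1 1 dx) * (integral_a2^b2 y dy).
Inner integral in x: integral_{-2}^{2} 1 dx = (2^1 - (-2)^1)/1
  = 4.
Inner integral in y: integral_{0}^{4} y dy = (4^2 - 0^2)/2
  = 8.
Product: (4) * (8) = 32.

32


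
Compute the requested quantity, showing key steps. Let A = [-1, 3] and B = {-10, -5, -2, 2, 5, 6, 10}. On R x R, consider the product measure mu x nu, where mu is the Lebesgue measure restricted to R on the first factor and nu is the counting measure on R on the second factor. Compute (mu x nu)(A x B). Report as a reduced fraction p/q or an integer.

For a measurable rectangle A x B, the product measure satisfies
  (mu x nu)(A x B) = mu(A) * nu(B).
  mu(A) = 4.
  nu(B) = 7.
  (mu x nu)(A x B) = 4 * 7 = 28.

28


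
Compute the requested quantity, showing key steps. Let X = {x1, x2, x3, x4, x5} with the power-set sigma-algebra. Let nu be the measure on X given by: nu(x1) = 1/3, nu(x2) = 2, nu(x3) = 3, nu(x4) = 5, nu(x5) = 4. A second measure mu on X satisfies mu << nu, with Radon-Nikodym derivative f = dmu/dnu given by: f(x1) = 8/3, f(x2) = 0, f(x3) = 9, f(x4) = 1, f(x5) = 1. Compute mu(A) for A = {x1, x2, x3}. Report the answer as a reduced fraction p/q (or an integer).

By the defining property of the Radon-Nikodym derivative, for every measurable set A,
  mu(A) = integral_A f dnu.
Since nu is a discrete measure concentrated on the atoms of X, the integral over A reduces to the sum
  mu(A) = sum_{x in A} f(x) * nu({x}).
Computing each term:
  x1: f(x1) * nu(x1) = 8/3 * 1/3 = 8/9.
  x2: f(x2) * nu(x2) = 0 * 2 = 0.
  x3: f(x3) * nu(x3) = 9 * 3 = 27.
Summing: mu(A) = 8/9 + 0 + 27 = 251/9.

251/9


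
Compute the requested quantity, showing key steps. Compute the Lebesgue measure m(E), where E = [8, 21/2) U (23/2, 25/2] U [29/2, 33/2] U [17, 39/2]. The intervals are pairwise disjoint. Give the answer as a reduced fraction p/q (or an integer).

For pairwise disjoint intervals, m(union_i I_i) = sum_i m(I_i),
and m is invariant under swapping open/closed endpoints (single points have measure 0).
So m(E) = sum_i (b_i - a_i).
  I_1 has length 21/2 - 8 = 5/2.
  I_2 has length 25/2 - 23/2 = 1.
  I_3 has length 33/2 - 29/2 = 2.
  I_4 has length 39/2 - 17 = 5/2.
Summing:
  m(E) = 5/2 + 1 + 2 + 5/2 = 8.

8


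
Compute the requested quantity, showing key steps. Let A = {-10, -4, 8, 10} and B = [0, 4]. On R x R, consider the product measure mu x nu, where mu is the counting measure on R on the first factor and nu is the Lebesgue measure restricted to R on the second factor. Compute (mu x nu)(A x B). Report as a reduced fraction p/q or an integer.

For a measurable rectangle A x B, the product measure satisfies
  (mu x nu)(A x B) = mu(A) * nu(B).
  mu(A) = 4.
  nu(B) = 4.
  (mu x nu)(A x B) = 4 * 4 = 16.

16


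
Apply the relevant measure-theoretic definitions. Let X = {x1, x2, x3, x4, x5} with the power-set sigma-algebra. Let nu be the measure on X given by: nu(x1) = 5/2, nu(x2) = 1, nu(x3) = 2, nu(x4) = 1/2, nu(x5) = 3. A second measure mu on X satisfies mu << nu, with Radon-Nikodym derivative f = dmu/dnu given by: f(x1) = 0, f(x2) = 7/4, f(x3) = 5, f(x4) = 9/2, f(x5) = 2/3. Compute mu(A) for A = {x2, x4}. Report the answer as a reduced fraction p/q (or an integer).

By the defining property of the Radon-Nikodym derivative, for every measurable set A,
  mu(A) = integral_A f dnu.
Since nu is a discrete measure concentrated on the atoms of X, the integral over A reduces to the sum
  mu(A) = sum_{x in A} f(x) * nu({x}).
Computing each term:
  x2: f(x2) * nu(x2) = 7/4 * 1 = 7/4.
  x4: f(x4) * nu(x4) = 9/2 * 1/2 = 9/4.
Summing: mu(A) = 7/4 + 9/4 = 4.

4


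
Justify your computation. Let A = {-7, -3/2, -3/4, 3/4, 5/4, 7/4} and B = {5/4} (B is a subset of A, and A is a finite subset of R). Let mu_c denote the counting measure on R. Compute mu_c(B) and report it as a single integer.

Counting measure assigns mu_c(E) = |E| (number of elements) when E is finite.
B has 1 element(s), so mu_c(B) = 1.

1


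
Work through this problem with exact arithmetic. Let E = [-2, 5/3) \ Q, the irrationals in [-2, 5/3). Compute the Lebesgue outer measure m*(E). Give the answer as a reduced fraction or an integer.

The interval I = [-2, 5/3) has m(I) = 5/3 - (-2) = 11/3 (endpoints are measure-zero, so open/closed/half-open agree). Write I = (I cap Q) u (I \ Q). The rationals in I are countable, so m*(I cap Q) = 0 (cover each rational by intervals whose total length is arbitrarily small). By countable subadditivity m*(I) <= m*(I cap Q) + m*(I \ Q), hence m*(I \ Q) >= m(I) = 11/3. The reverse inequality m*(I \ Q) <= m*(I) = 11/3 is trivial since (I \ Q) is a subset of I. Therefore m*(I \ Q) = 11/3.

11/3
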